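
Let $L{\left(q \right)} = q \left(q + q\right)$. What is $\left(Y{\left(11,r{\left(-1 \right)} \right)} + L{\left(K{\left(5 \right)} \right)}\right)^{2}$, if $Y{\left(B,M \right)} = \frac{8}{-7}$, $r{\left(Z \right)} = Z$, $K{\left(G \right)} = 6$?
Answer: $\frac{246016}{49} \approx 5020.7$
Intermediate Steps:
$Y{\left(B,M \right)} = - \frac{8}{7}$ ($Y{\left(B,M \right)} = 8 \left(- \frac{1}{7}\right) = - \frac{8}{7}$)
$L{\left(q \right)} = 2 q^{2}$ ($L{\left(q \right)} = q 2 q = 2 q^{2}$)
$\left(Y{\left(11,r{\left(-1 \right)} \right)} + L{\left(K{\left(5 \right)} \right)}\right)^{2} = \left(- \frac{8}{7} + 2 \cdot 6^{2}\right)^{2} = \left(- \frac{8}{7} + 2 \cdot 36\right)^{2} = \left(- \frac{8}{7} + 72\right)^{2} = \left(\frac{496}{7}\right)^{2} = \frac{246016}{49}$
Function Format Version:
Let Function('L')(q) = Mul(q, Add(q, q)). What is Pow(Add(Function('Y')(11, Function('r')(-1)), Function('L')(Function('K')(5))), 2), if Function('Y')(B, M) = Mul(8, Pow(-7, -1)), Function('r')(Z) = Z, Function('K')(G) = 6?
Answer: Rational(246016, 49) ≈ 5020.7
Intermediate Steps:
Function('Y')(B, M) = Rational(-8, 7) (Function('Y')(B, M) = Mul(8, Rational(-1, 7)) = Rational(-8, 7))
Function('L')(q) = Mul(2, Pow(q, 2)) (Function('L')(q) = Mul(q, Mul(2, q)) = Mul(2, Pow(q, 2)))
Pow(Add(Function('Y')(11, Function('r')(-1)), Function('L')(Function('K')(5))), 2) = Pow(Add(Rational(-8, 7), Mul(2, Pow(6, 2))), 2) = Pow(Add(Rational(-8, 7), Mul(2, 36)), 2) = Pow(Add(Rational(-8, 7), 72), 2) = Pow(Rational(496, 7), 2) = Rational(246016, 49)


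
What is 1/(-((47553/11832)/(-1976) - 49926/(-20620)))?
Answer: -40174688320/97190911231 ≈ -0.41336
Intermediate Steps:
1/(-((47553/11832)/(-1976) - 49926/(-20620))) = 1/(-((47553*(1/11832))*(-1/1976) - 49926*(-1/20620))) = 1/(-((15851/3944)*(-1/1976) + 24963/10310)) = 1/(-(-15851/7793344 + 24963/10310)) = 1/(-1*97190911231/40174688320) = 1/(-97190911231/40174688320) = -40174688320/97190911231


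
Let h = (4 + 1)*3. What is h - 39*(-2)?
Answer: 93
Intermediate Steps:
h = 15 (h = 5*3 = 15)
h - 39*(-2) = 15 - 39*(-2) = 15 + 78 = 93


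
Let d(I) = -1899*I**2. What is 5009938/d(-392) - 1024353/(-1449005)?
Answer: 145827454726859/211415579151840 ≈ 0.68977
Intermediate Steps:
5009938/d(-392) - 1024353/(-1449005) = 5009938/((-1899*(-392)**2)) - 1024353/(-1449005) = 5009938/((-1899*153664)) - 1024353*(-1/1449005) = 5009938/(-291807936) + 1024353/1449005 = 5009938*(-1/291807936) + 1024353/1449005 = -2504969/145903968 + 1024353/1449005 = 145827454726859/211415579151840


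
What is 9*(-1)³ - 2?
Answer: -11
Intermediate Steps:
9*(-1)³ - 2 = 9*(-1) - 2 = -9 - 2 = -11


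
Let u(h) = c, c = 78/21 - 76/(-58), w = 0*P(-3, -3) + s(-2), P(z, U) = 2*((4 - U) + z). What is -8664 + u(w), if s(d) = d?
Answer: -1757772/203 ≈ -8659.0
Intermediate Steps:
P(z, U) = 8 - 2*U + 2*z (P(z, U) = 2*(4 + z - U) = 8 - 2*U + 2*z)
w = -2 (w = 0*(8 - 2*(-3) + 2*(-3)) - 2 = 0*(8 + 6 - 6) - 2 = 0*8 - 2 = 0 - 2 = -2)
c = 1020/203 (c = 78*(1/21) - 76*(-1/58) = 26/7 + 38/29 = 1020/203 ≈ 5.0246)
u(h) = 1020/203
-8664 + u(w) = -8664 + 1020/203 = -1757772/203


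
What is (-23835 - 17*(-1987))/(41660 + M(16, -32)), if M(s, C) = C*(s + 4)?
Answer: 2486/10255 ≈ 0.24242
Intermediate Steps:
M(s, C) = C*(4 + s)
(-23835 - 17*(-1987))/(41660 + M(16, -32)) = (-23835 - 17*(-1987))/(41660 - 32*(4 + 16)) = (-23835 + 33779)/(41660 - 32*20) = 9944/(41660 - 640) = 9944/41020 = 9944*(1/41020) = 2486/10255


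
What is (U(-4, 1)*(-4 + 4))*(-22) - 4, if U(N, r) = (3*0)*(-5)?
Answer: -4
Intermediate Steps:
U(N, r) = 0 (U(N, r) = 0*(-5) = 0)
(U(-4, 1)*(-4 + 4))*(-22) - 4 = (0*(-4 + 4))*(-22) - 4 = (0*0)*(-22) - 4 = 0*(-22) - 4 = 0 - 4 = -4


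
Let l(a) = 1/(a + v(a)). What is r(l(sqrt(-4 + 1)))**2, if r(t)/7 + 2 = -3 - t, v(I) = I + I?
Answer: 33026/27 - 490*I*sqrt(3)/9 ≈ 1223.2 - 94.301*I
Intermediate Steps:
v(I) = 2*I
l(a) = 1/(3*a) (l(a) = 1/(a + 2*a) = 1/(3*a))
r(t) = -35 - 7*t (r(t) = -14 + 7*(-3 - t) = -14 + (-21 - 7*t) = -35 - 7*t)
r(l(sqrt(-4 + 1)))**2 = (-35 - 7/(3*(sqrt(-4 + 1))))**2 = (-35 - 7/(3*(sqrt(-3))))**2 = (-35 - 7/(3*(I*sqrt(3))))**2 = (-35 - 7*(-I*sqrt(3)/3)/3)**2 = (-35 - (-7)*I*sqrt(3)/9)**2 = (-35 + 7*I*sqrt(3)/9)**2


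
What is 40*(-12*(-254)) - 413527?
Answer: -291607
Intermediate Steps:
40*(-12*(-254)) - 413527 = 40*3048 - 413527 = 121920 - 413527 = -291607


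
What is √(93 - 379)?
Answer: I*√286 ≈ 16.912*I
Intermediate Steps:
√(93 - 379) = √(-286) = I*√286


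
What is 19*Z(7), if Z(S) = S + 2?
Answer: 171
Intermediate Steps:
Z(S) = 2 + S
19*Z(7) = 19*(2 + 7) = 19*9 = 171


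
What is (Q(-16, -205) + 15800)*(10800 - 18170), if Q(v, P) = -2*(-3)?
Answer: -116490220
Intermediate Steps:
Q(v, P) = 6
(Q(-16, -205) + 15800)*(10800 - 18170) = (6 + 15800)*(10800 - 18170) = 15806*(-7370) = -116490220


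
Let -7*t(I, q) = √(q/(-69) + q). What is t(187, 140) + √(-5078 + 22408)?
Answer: √17330 - 4*√41055/483 ≈ 129.97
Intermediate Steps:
t(I, q) = -2*√1173*√q/483 (t(I, q) = -√(q/(-69) + q)/7 = -√(q*(-1/69) + q)/7 = -√(-q/69 + q)/7 = -2*√1173*√q/69/7 = -2*√1173*√q/483)
t(187, 140) + √(-5078 + 22408) = -2*√1173*√140/483 + √(-5078 + 22408) = -2*√1173*2*√35/483 + √17330 = -4*√41055/483 + √17330 = √17330 - 4*√41055/483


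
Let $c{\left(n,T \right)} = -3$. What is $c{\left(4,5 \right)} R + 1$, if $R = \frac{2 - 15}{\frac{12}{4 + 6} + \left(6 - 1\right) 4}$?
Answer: $\frac{301}{106} \approx 2.8396$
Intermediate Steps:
$R = - \frac{65}{106}$ ($R = - \frac{13}{\frac{12}{10} + 5 \cdot 4} = - \frac{13}{12 \cdot \frac{1}{10} + 20} = - \frac{13}{\frac{6}{5} + 20} = - \frac{13}{\frac{106}{5}} = \left(-13\right) \frac{5}{106} = - \frac{65}{106} \approx -0.61321$)
$c{\left(4,5 \right)} R + 1 = \left(-3\right) \left(- \frac{65}{106}\right) + 1 = \frac{195}{106} + 1 = \frac{301}{106}$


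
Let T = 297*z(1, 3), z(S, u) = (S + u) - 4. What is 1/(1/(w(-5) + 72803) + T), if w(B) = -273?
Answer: 72530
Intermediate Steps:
z(S, u) = -4 + S + u
T = 0 (T = 297*(-4 + 1 + 3) = 297*0 = 0)
1/(1/(w(-5) + 72803) + T) = 1/(1/(-273 + 72803) + 0) = 1/(1/72530 + 0) = 1/(1/72530) = 72530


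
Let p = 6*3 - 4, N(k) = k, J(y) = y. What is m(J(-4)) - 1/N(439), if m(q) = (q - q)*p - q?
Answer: 1755/439 ≈ 3.9977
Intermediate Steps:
p = 14 (p = 18 - 4 = 14)
m(q) = -q (m(q) = (q - q)*14 - q = 0*14 - q = 0 - q = -q)
m(J(-4)) - 1/N(439) = -1*(-4) - 1/439 = 4 - 1*1/439 = 4 - 1/439 = 1755/439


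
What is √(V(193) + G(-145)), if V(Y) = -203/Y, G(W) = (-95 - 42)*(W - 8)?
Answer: √780737110/193 ≈ 144.78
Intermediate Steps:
G(W) = 1096 - 137*W (G(W) = -137*(-8 + W) = 1096 - 137*W)
√(V(193) + G(-145)) = √(-203/193 + (1096 - 137*(-145))) = √(-203*1/193 + (1096 + 19865)) = √(-203/193 + 20961) = √(4045270/193) = √780737110/193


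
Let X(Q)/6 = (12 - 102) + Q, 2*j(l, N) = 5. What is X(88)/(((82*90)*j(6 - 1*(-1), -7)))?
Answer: -2/3075 ≈ -0.00065041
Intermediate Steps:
j(l, N) = 5/2 (j(l, N) = (½)*5 = 5/2)
X(Q) = -540 + 6*Q (X(Q) = 6*((12 - 102) + Q) = 6*(-90 + Q) = -540 + 6*Q)
X(88)/(((82*90)*j(6 - 1*(-1), -7))) = (-540 + 6*88)/(((82*90)*(5/2))) = (-540 + 528)/((7380*(5/2))) = -12/18450 = -12*1/18450 = -2/3075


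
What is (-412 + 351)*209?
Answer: -12749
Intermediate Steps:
(-412 + 351)*209 = -61*209 = -12749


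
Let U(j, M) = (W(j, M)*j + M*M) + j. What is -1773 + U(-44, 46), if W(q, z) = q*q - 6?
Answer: -84621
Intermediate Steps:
W(q, z) = -6 + q**2 (W(q, z) = q**2 - 6 = -6 + q**2)
U(j, M) = j + M**2 + j*(-6 + j**2) (U(j, M) = ((-6 + j**2)*j + M*M) + j = (j*(-6 + j**2) + M**2) + j = (M**2 + j*(-6 + j**2)) + j = j + M**2 + j*(-6 + j**2))
-1773 + U(-44, 46) = -1773 + (46**2 + (-44)**3 - 5*(-44)) = -1773 + (2116 - 85184 + 220) = -1773 - 82848 = -84621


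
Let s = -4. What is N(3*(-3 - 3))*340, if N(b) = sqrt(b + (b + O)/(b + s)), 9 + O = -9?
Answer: 2040*I*sqrt(55)/11 ≈ 1375.4*I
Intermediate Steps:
O = -18 (O = -9 - 9 = -18)
N(b) = sqrt(b + (-18 + b)/(-4 + b)) (N(b) = sqrt(b + (b - 18)/(b - 4)) = sqrt(b + (-18 + b)/(-4 + b)))
N(3*(-3 - 3))*340 = sqrt((-18 + 3*(-3 - 3) + (3*(-3 - 3))*(-4 + 3*(-3 - 3)))/(-4 + 3*(-3 - 3)))*340 = sqrt((-18 + 3*(-6) + (3*(-6))*(-4 + 3*(-6)))/(-4 + 3*(-6)))*340 = sqrt((-18 - 18 - 18*(-4 - 18))/(-4 - 18))*340 = sqrt((-18 - 18 - 18*(-22))/(-22))*340 = sqrt(-(-18 - 18 + 396)/22)*340 = sqrt(-1/22*360)*340 = sqrt(-180/11)*340 = (6*I*sqrt(55)/11)*340 = 2040*I*sqrt(55)/11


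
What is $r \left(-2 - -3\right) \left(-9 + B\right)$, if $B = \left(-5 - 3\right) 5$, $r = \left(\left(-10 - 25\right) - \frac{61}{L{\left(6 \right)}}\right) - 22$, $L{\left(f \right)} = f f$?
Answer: $\frac{103537}{36} \approx 2876.0$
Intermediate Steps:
$L{\left(f \right)} = f^{2}$
$r = - \frac{2113}{36}$ ($r = \left(\left(-10 - 25\right) - \frac{61}{6^{2}}\right) - 22 = \left(\left(-10 - 25\right) - \frac{61}{36}\right) - 22 = \left(-35 - 61 \cdot \frac{1}{36}\right) - 22 = \left(-35 - \frac{61}{36}\right) - 22 = - \frac{1321}{36} - 22 = - \frac{2113}{36} \approx -58.694$)
$B = -40$ ($B = \left(-8\right) 5 = -40$)
$r \left(-2 - -3\right) \left(-9 + B\right) = - \frac{2113 \left(-2 - -3\right) \left(-9 - 40\right)}{36} = - \frac{2113 \left(-2 + 3\right) \left(-49\right)}{36} = - \frac{2113 \cdot 1 \left(-49\right)}{36} = \left(- \frac{2113}{36}\right) \left(-49\right) = \frac{103537}{36}$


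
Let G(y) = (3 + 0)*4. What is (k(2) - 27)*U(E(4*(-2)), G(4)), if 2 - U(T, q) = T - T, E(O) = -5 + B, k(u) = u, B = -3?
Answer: -50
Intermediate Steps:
G(y) = 12 (G(y) = 3*4 = 12)
E(O) = -8 (E(O) = -5 - 3 = -8)
U(T, q) = 2 (U(T, q) = 2 - (T - T) = 2 - 1*0 = 2 + 0 = 2)
(k(2) - 27)*U(E(4*(-2)), G(4)) = (2 - 27)*2 = -25*2 = -50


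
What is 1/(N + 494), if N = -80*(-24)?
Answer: 1/2414 ≈ 0.00041425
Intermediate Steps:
N = 1920
1/(N + 494) = 1/(1920 + 494) = 1/2414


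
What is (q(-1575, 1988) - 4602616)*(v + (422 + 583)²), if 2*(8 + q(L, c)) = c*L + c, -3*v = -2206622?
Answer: -32295653004460/3 ≈ -1.0765e+13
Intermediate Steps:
v = 2206622/3 (v = -⅓*(-2206622) = 2206622/3 ≈ 7.3554e+5)
q(L, c) = -8 + c/2 + L*c/2 (q(L, c) = -8 + (c*L + c)/2 = -8 + (L*c + c)/2 = -8 + (c + L*c)/2 = -8 + (c/2 + L*c/2) = -8 + c/2 + L*c/2)
(q(-1575, 1988) - 4602616)*(v + (422 + 583)²) = ((-8 + (½)*1988 + (½)*(-1575)*1988) - 4602616)*(2206622/3 + (422 + 583)²) = ((-8 + 994 - 1565550) - 4602616)*(2206622/3 + 1005²) = (-1564564 - 4602616)*(2206622/3 + 1010025) = -6167180*5236697/3 = -32295653004460/3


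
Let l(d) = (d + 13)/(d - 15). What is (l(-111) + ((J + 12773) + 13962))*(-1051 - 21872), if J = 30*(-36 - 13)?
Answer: -579167424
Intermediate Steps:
l(d) = (13 + d)/(-15 + d)
J = -1470 (J = 30*(-49) = -1470)
(l(-111) + ((J + 12773) + 13962))*(-1051 - 21872) = ((13 - 111)/(-15 - 111) + ((-1470 + 12773) + 13962))*(-1051 - 21872) = (-98/(-126) + (11303 + 13962))*(-22923) = (-1/126*(-98) + 25265)*(-22923) = (7/9 + 25265)*(-22923) = (227392/9)*(-22923) = -579167424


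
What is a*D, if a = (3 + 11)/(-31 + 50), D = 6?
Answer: 84/19 ≈ 4.4211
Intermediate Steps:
a = 14/19 ≈ 0.73684
a*D = (14/19)*6 = 84/19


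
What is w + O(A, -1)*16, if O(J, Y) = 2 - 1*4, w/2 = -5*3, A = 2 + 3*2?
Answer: -62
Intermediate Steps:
A = 8 (A = 2 + 6 = 8)
w = -30 (w = 2*(-5*3) = 2*(-15) = -30)
O(J, Y) = -2 (O(J, Y) = 2 - 4 = -2)
w + O(A, -1)*16 = -30 - 2*16 = -30 - 32 = -62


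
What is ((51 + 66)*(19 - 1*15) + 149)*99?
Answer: 61083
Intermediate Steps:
((51 + 66)*(19 - 1*15) + 149)*99 = (117*(19 - 15) + 149)*99 = (117*4 + 149)*99 = (468 + 149)*99 = 617*99 = 61083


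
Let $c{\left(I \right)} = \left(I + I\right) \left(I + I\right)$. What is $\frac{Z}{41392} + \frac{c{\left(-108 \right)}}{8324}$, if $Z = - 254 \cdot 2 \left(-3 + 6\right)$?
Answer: $\frac{119906211}{21534188} \approx 5.5682$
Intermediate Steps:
$c{\left(I \right)} = 4 I^{2}$ ($c{\left(I \right)} = 2 I 2 I = 4 I^{2}$)
$Z = -1524$ ($Z = - 254 \cdot 2 \cdot 3 = \left(-254\right) 6 = -1524$)
$\frac{Z}{41392} + \frac{c{\left(-108 \right)}}{8324} = - \frac{1524}{41392} + \frac{4 \left(-108\right)^{2}}{8324} = \left(-1524\right) \frac{1}{41392} + 4 \cdot 11664 \cdot \frac{1}{8324} = - \frac{381}{10348} + 46656 \cdot \frac{1}{8324} = - \frac{381}{10348} + \frac{11664}{2081} = \frac{119906211}{21534188}$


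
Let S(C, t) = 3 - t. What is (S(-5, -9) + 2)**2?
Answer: 196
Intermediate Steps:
(S(-5, -9) + 2)**2 = ((3 - 1*(-9)) + 2)**2 = ((3 + 9) + 2)**2 = (12 + 2)**2 = 14**2 = 196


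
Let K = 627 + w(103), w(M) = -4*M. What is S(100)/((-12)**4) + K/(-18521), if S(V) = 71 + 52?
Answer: -726719/128017152 ≈ -0.0056767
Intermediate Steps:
S(V) = 123
K = 215 (K = 627 - 4*103 = 627 - 412 = 215)
S(100)/((-12)**4) + K/(-18521) = 123/((-12)**4) + 215/(-18521) = 123/20736 + 215*(-1/18521) = 123*(1/20736) - 215/18521 = 41/6912 - 215/18521 = -726719/128017152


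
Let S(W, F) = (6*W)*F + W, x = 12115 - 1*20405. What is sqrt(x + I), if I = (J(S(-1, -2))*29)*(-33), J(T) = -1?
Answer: I*sqrt(7333) ≈ 85.633*I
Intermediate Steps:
x = -8290 (x = 12115 - 20405 = -8290)
S(W, F) = W + 6*F*W (S(W, F) = 6*F*W + W = W + 6*F*W)
I = 957 (I = -1*29*(-33) = -29*(-33) = 957)
sqrt(x + I) = sqrt(-8290 + 957) = sqrt(-7333) = I*sqrt(7333)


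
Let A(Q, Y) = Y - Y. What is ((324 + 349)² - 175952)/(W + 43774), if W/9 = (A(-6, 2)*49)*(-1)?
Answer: 276977/43774 ≈ 6.3274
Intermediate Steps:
A(Q, Y) = 0
W = 0 (W = 9*((0*49)*(-1)) = 9*(0*(-1)) = 9*0 = 0)
((324 + 349)² - 175952)/(W + 43774) = ((324 + 349)² - 175952)/(0 + 43774) = (673² - 175952)/43774 = (452929 - 175952)*(1/43774) = 276977*(1/43774) = 276977/43774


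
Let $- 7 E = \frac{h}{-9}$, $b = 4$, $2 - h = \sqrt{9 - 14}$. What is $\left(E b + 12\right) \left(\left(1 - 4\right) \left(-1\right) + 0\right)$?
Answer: $\frac{764}{21} - \frac{4 i \sqrt{5}}{21} \approx 36.381 - 0.42592 i$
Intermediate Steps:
$h = 2 - i \sqrt{5}$ ($h = 2 - \sqrt{9 - 14} = 2 - \sqrt{-5} = 2 - i \sqrt{5} \approx 2.0 - 2.2361 i$)
$E = \frac{2}{63} - \frac{i \sqrt{5}}{63}$ ($E = - \frac{\left(2 - i \sqrt{5}\right) \frac{1}{-9}}{7} = - \frac{\left(2 - i \sqrt{5}\right) \left(- \frac{1}{9}\right)}{7} = - \frac{- \frac{2}{9} + \frac{i \sqrt{5}}{9}}{7} = \frac{2}{63} - \frac{i \sqrt{5}}{63} \approx 0.031746 - 0.035493 i$)
$\left(E b + 12\right) \left(\left(1 - 4\right) \left(-1\right) + 0\right) = \left(\left(\frac{2}{63} - \frac{i \sqrt{5}}{63}\right) 4 + 12\right) \left(\left(1 - 4\right) \left(-1\right) + 0\right) = \left(\left(\frac{8}{63} - \frac{4 i \sqrt{5}}{63}\right) + 12\right) \left(\left(-3\right) \left(-1\right) + 0\right) = \left(\frac{764}{63} - \frac{4 i \sqrt{5}}{63}\right) \left(3 + 0\right) = \left(\frac{764}{63} - \frac{4 i \sqrt{5}}{63}\right) 3 = \frac{764}{21} - \frac{4 i \sqrt{5}}{21}$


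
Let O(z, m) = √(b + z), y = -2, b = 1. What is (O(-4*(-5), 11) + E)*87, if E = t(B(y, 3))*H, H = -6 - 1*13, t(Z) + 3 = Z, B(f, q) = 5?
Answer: -3306 + 87*√21 ≈ -2907.3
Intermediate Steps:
O(z, m) = √(1 + z)
t(Z) = -3 + Z
H = -19 (H = -6 - 13 = -19)
E = -38 (E = (-3 + 5)*(-19) = 2*(-19) = -38)
(O(-4*(-5), 11) + E)*87 = (√(1 - 4*(-5)) - 38)*87 = (√(1 + 20) - 38)*87 = (√21 - 38)*87 = (-38 + √21)*87 = -3306 + 87*√21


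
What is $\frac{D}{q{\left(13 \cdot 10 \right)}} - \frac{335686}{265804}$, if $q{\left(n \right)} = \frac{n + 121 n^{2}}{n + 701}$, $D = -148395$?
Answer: $- \frac{64354690628}{1045340681} \approx -61.563$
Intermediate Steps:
$q{\left(n \right)} = \frac{n + 121 n^{2}}{701 + n}$
$\frac{D}{q{\left(13 \cdot 10 \right)}} - \frac{335686}{265804} = - \frac{148395}{13 \cdot 10 \frac{1}{701 + 13 \cdot 10} \left(1 + 121 \cdot 13 \cdot 10\right)} - \frac{335686}{265804} = - \frac{148395}{130 \frac{1}{701 + 130} \left(1 + 121 \cdot 130\right)} - \frac{167843}{132902} = - \frac{148395}{130 \cdot \frac{1}{831} \left(1 + 15730\right)} - \frac{167843}{132902} = - \frac{148395}{130 \cdot \frac{1}{831} \cdot 15731} - \frac{167843}{132902} = - \frac{148395}{\frac{2045030}{831}} - \frac{167843}{132902} = \left(-148395\right) \frac{831}{2045030} - \frac{167843}{132902} = - \frac{1897173}{31462} - \frac{167843}{132902} = - \frac{64354690628}{1045340681}$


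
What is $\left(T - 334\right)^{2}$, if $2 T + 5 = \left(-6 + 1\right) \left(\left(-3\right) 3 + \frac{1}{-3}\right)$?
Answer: $\frac{3530641}{36} \approx 98073.0$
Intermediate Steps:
$T = \frac{125}{6}$ ($T = - \frac{5}{2} + \frac{\left(-6 + 1\right) \left(\left(-3\right) 3 + \frac{1}{-3}\right)}{2} = - \frac{5}{2} + \frac{\left(-5\right) \left(-9 - \frac{1}{3}\right)}{2} = - \frac{5}{2} + \frac{\left(-5\right) \left(- \frac{28}{3}\right)}{2} = - \frac{5}{2} + \frac{1}{2} \cdot \frac{140}{3} = - \frac{5}{2} + \frac{70}{3} = \frac{125}{6} \approx 20.833$)
$\left(T - 334\right)^{2} = \left(\frac{125}{6} - 334\right)^{2} = \left(- \frac{1879}{6}\right)^{2} = \frac{3530641}{36}$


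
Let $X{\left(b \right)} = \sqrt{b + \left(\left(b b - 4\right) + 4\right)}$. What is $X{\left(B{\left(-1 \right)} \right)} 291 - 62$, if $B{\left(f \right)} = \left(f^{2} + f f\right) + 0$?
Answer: $-62 + 291 \sqrt{6} \approx 650.8$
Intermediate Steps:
$B{\left(f \right)} = 2 f^{2}$ ($B{\left(f \right)} = \left(f^{2} + f^{2}\right) + 0 = 2 f^{2} + 0 = 2 f^{2}$)
$X{\left(b \right)} = \sqrt{b + b^{2}}$ ($X{\left(b \right)} = \sqrt{b + \left(\left(b^{2} - 4\right) + 4\right)} = \sqrt{b + \left(\left(-4 + b^{2}\right) + 4\right)} = \sqrt{b + b^{2}}$)
$X{\left(B{\left(-1 \right)} \right)} 291 - 62 = \sqrt{2 \left(-1\right)^{2} \left(1 + 2 \left(-1\right)^{2}\right)} 291 - 62 = \sqrt{2 \cdot 1 \left(1 + 2 \cdot 1\right)} 291 - 62 = \sqrt{2 \left(1 + 2\right)} 291 - 62 = \sqrt{2 \cdot 3} \cdot 291 - 62 = \sqrt{6} \cdot 291 - 62 = 291 \sqrt{6} - 62 = -62 + 291 \sqrt{6}$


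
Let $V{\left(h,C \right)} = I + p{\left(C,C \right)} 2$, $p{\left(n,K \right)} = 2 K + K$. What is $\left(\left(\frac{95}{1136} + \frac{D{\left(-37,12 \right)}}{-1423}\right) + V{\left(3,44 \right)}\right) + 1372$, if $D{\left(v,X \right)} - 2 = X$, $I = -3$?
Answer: $\frac{2639909505}{1616528} \approx 1633.1$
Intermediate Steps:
$p{\left(n,K \right)} = 3 K$
$D{\left(v,X \right)} = 2 + X$
$V{\left(h,C \right)} = -3 + 6 C$ ($V{\left(h,C \right)} = -3 + 3 C 2 = -3 + 6 C$)
$\left(\left(\frac{95}{1136} + \frac{D{\left(-37,12 \right)}}{-1423}\right) + V{\left(3,44 \right)}\right) + 1372 = \left(\left(\frac{95}{1136} + \frac{2 + 12}{-1423}\right) + \left(-3 + 6 \cdot 44\right)\right) + 1372 = \left(\left(95 \cdot \frac{1}{1136} + 14 \left(- \frac{1}{1423}\right)\right) + \left(-3 + 264\right)\right) + 1372 = \left(\left(\frac{95}{1136} - \frac{14}{1423}\right) + 261\right) + 1372 = \left(\frac{119281}{1616528} + 261\right) + 1372 = \frac{422033089}{1616528} + 1372 = \frac{2639909505}{1616528}$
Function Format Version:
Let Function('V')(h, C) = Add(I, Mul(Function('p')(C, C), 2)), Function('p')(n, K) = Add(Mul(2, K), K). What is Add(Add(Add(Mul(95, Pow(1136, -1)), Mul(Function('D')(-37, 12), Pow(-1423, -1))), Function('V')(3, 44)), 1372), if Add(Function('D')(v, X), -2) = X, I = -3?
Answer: Rational(2639909505, 1616528) ≈ 1633.1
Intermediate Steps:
Function('p')(n, K) = Mul(3, K)
Function('D')(v, X) = Add(2, X)
Function('V')(h, C) = Add(-3, Mul(6, C)) (Function('V')(h, C) = Add(-3, Mul(Mul(3, C), 2)) = Add(-3, Mul(6, C)))
Add(Add(Add(Mul(95, Pow(1136, -1)), Mul(Function('D')(-37, 12), Pow(-1423, -1))), Function('V')(3, 44)), 1372) = Add(Add(Add(Mul(95, Pow(1136, -1)), Mul(Add(2, 12), Pow(-1423, -1))), Add(-3, Mul(6, 44))), 1372) = Add(Add(Add(Mul(95, Rational(1, 1136)), Mul(14, Rational(-1, 1423))), Add(-3, 264)), 1372) = Add(Add(Add(Rational(95, 1136), Rational(-14, 1423)), 261), 1372) = Add(Add(Rational(119281, 1616528), 261), 1372) = Add(Rational(422033089, 1616528), 1372) = Rational(2639909505, 1616528)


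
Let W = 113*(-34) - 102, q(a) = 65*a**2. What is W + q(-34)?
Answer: 71196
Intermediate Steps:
W = -3944 (W = -3842 - 102 = -3944)
W + q(-34) = -3944 + 65*(-34)**2 = -3944 + 65*1156 = -3944 + 75140 = 71196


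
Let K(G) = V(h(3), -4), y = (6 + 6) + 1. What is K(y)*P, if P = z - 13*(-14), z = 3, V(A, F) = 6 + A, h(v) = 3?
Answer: 1665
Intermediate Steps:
y = 13 (y = 12 + 1 = 13)
K(G) = 9 (K(G) = 6 + 3 = 9)
P = 185 (P = 3 - 13*(-14) = 3 + 182 = 185)
K(y)*P = 9*185 = 1665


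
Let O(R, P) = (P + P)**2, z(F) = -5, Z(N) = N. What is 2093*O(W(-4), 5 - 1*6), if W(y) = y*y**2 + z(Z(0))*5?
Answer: 8372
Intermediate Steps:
W(y) = -25 + y**3 (W(y) = y*y**2 - 5*5 = y**3 - 25 = -25 + y**3)
O(R, P) = 4*P**2 (O(R, P) = (2*P)**2 = 4*P**2)
2093*O(W(-4), 5 - 1*6) = 2093*(4*(5 - 1*6)**2) = 2093*(4*(5 - 6)**2) = 2093*(4*(-1)**2) = 2093*(4*1) = 2093*4 = 8372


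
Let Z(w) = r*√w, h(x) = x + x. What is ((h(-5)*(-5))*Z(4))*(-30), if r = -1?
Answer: 3000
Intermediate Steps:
h(x) = 2*x
Z(w) = -√w
((h(-5)*(-5))*Z(4))*(-30) = (((2*(-5))*(-5))*(-√4))*(-30) = ((-10*(-5))*(-1*2))*(-30) = (50*(-2))*(-30) = -100*(-30) = 3000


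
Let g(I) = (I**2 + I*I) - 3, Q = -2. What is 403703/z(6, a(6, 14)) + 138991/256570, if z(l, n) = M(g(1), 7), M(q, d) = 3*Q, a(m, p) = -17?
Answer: -25894311191/384855 ≈ -67283.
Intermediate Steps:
g(I) = -3 + 2*I**2 (g(I) = (I**2 + I**2) - 3 = 2*I**2 - 3 = -3 + 2*I**2)
M(q, d) = -6 (M(q, d) = 3*(-2) = -6)
z(l, n) = -6
403703/z(6, a(6, 14)) + 138991/256570 = 403703/(-6) + 138991/256570 = 403703*(-1/6) + 138991*(1/256570) = -403703/6 + 138991/256570 = -25894311191/384855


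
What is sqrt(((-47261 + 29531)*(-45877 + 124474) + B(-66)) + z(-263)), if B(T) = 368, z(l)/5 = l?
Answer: I*sqrt(1393525757) ≈ 37330.0*I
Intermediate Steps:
z(l) = 5*l
sqrt(((-47261 + 29531)*(-45877 + 124474) + B(-66)) + z(-263)) = sqrt(((-47261 + 29531)*(-45877 + 124474) + 368) + 5*(-263)) = sqrt((-17730*78597 + 368) - 1315) = sqrt((-1393524810 + 368) - 1315) = sqrt(-1393524442 - 1315) = sqrt(-1393525757) = I*sqrt(1393525757)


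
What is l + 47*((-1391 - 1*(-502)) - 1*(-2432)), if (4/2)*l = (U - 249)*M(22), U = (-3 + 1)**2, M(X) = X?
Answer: 69826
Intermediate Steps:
U = 4 (U = (-2)**2 = 4)
l = -2695 (l = ((4 - 249)*22)/2 = (-245*22)/2 = (1/2)*(-5390) = -2695)
l + 47*((-1391 - 1*(-502)) - 1*(-2432)) = -2695 + 47*((-1391 - 1*(-502)) - 1*(-2432)) = -2695 + 47*((-1391 + 502) + 2432) = -2695 + 47*(-889 + 2432) = -2695 + 47*1543 = -2695 + 72521 = 69826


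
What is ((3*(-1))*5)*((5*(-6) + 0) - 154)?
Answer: 2760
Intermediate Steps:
((3*(-1))*5)*((5*(-6) + 0) - 154) = (-3*5)*((-30 + 0) - 154) = -15*(-30 - 154) = -15*(-184) = 2760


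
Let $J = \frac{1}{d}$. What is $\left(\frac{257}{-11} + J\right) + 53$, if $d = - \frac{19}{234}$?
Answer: $\frac{3620}{209} \approx 17.321$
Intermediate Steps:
$d = - \frac{19}{234}$ ($d = \left(-19\right) \frac{1}{234} = - \frac{19}{234} \approx -0.081197$)
$J = - \frac{234}{19}$ ($J = \frac{1}{- \frac{19}{234}} = - \frac{234}{19} \approx -12.316$)
$\left(\frac{257}{-11} + J\right) + 53 = \left(\frac{257}{-11} - \frac{234}{19}\right) + 53 = \left(257 \left(- \frac{1}{11}\right) - \frac{234}{19}\right) + 53 = \left(- \frac{257}{11} - \frac{234}{19}\right) + 53 = - \frac{7457}{209} + 53 = \frac{3620}{209}$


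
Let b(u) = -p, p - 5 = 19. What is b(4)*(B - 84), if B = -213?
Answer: 7128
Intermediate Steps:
p = 24 (p = 5 + 19 = 24)
b(u) = -24 (b(u) = -1*24 = -24)
b(4)*(B - 84) = -24*(-213 - 84) = -24*(-297) = 7128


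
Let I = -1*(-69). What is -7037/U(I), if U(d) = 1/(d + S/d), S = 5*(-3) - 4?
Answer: -33369454/69 ≈ -4.8362e+5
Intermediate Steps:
I = 69
S = -19 (S = -15 - 4 = -19)
U(d) = 1/(d - 19/d)
-7037/U(I) = -7037/(69/(-19 + 69**2)) = -7037/(69/(-19 + 4761)) = -7037/(69/4742) = -7037/(69*(1/4742)) = -7037/69/4742 = -7037*4742/69 = -33369454/69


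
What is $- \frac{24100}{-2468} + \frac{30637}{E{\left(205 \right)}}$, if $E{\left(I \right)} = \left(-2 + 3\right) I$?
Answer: $\frac{20138154}{126485} \approx 159.21$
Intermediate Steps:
$E{\left(I \right)} = I$ ($E{\left(I \right)} = 1 I = I$)
$- \frac{24100}{-2468} + \frac{30637}{E{\left(205 \right)}} = - \frac{24100}{-2468} + \frac{30637}{205} = \left(-24100\right) \left(- \frac{1}{2468}\right) + 30637 \cdot \frac{1}{205} = \frac{6025}{617} + \frac{30637}{205} = \frac{20138154}{126485}$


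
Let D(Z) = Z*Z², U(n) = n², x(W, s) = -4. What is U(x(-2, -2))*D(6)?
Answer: 3456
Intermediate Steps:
D(Z) = Z³
U(x(-2, -2))*D(6) = (-4)²*6³ = 16*216 = 3456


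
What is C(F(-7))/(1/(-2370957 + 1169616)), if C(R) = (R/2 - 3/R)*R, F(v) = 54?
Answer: -1747951155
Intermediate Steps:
C(R) = R*(R/2 - 3/R) (C(R) = (R*(1/2) - 3/R)*R = (R/2 - 3/R)*R = R*(R/2 - 3/R))
C(F(-7))/(1/(-2370957 + 1169616)) = (-3 + (1/2)*54**2)/(1/(-2370957 + 1169616)) = (-3 + (1/2)*2916)/(1/(-1201341)) = (-3 + 1458)/(-1/1201341) = 1455*(-1201341) = -1747951155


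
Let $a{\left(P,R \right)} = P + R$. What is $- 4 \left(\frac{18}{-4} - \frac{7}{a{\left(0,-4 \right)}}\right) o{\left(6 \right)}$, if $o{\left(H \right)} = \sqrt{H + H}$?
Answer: $22 \sqrt{3} \approx 38.105$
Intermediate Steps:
$o{\left(H \right)} = \sqrt{2} \sqrt{H}$ ($o{\left(H \right)} = \sqrt{2 H} = \sqrt{2} \sqrt{H}$)
$- 4 \left(\frac{18}{-4} - \frac{7}{a{\left(0,-4 \right)}}\right) o{\left(6 \right)} = - 4 \left(\frac{18}{-4} - \frac{7}{0 - 4}\right) \sqrt{2} \sqrt{6} = - 4 \left(18 \left(- \frac{1}{4}\right) - \frac{7}{-4}\right) 2 \sqrt{3} = - 4 \left(- \frac{9}{2} - - \frac{7}{4}\right) 2 \sqrt{3} = - 4 \left(- \frac{9}{2} + \frac{7}{4}\right) 2 \sqrt{3} = \left(-4\right) \left(- \frac{11}{4}\right) 2 \sqrt{3} = 11 \cdot 2 \sqrt{3} = 22 \sqrt{3}$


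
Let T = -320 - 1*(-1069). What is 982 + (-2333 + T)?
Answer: -602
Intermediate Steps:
T = 749 (T = -320 + 1069 = 749)
982 + (-2333 + T) = 982 + (-2333 + 749) = 982 - 1584 = -602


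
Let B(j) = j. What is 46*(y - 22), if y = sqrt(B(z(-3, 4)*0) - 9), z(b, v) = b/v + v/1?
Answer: -1012 + 138*I ≈ -1012.0 + 138.0*I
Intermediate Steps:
z(b, v) = v + b/v (z(b, v) = b/v + v*1 = b/v + v = v + b/v)
y = 3*I (y = sqrt((4 - 3/4)*0 - 9) = sqrt((13/4)*0 - 9) = sqrt(0 - 9) = sqrt(-9) = 3*I ≈ 3.0*I)
46*(y - 22) = 46*(3*I - 22) = 46*(-22 + 3*I) = -1012 + 138*I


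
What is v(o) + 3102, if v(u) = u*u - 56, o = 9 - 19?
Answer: 3146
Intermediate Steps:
o = -10
v(u) = -56 + u² (v(u) = u² - 56 = -56 + u²)
v(o) + 3102 = (-56 + (-10)²) + 3102 = (-56 + 100) + 3102 = 44 + 3102 = 3146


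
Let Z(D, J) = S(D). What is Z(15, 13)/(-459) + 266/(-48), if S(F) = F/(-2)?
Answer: -6763/1224 ≈ -5.5253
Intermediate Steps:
S(F) = -F/2 (S(F) = F*(-½) = -F/2)
Z(D, J) = -D/2
Z(15, 13)/(-459) + 266/(-48) = -½*15/(-459) + 266/(-48) = -15/2*(-1/459) + 266*(-1/48) = 5/306 - 133/24 = -6763/1224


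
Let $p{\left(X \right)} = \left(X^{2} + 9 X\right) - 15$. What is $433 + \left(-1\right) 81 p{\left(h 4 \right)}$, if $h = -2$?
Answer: $2296$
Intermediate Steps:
$p{\left(X \right)} = -15 + X^{2} + 9 X$
$433 + \left(-1\right) 81 p{\left(h 4 \right)} = 433 + \left(-1\right) 81 \left(-15 + \left(\left(-2\right) 4\right)^{2} + 9 \left(\left(-2\right) 4\right)\right) = 433 - 81 \left(-15 + \left(-8\right)^{2} + 9 \left(-8\right)\right) = 433 - 81 \left(-15 + 64 - 72\right) = 433 - -1863 = 433 + 1863 = 2296$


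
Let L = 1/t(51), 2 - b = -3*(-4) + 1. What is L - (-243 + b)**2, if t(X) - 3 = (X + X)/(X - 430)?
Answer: -66773681/1035 ≈ -64516.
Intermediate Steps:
b = -11 (b = 2 - (-3*(-4) + 1) = 2 - (12 + 1) = 2 - 1*13 = 2 - 13 = -11)
t(X) = 3 + 2*X/(-430 + X) (t(X) = 3 + (X + X)/(X - 430) = 3 + (2*X)/(-430 + X) = 3 + 2*X/(-430 + X))
L = 379/1035 (L = 1/(5*(-258 + 51)/(-430 + 51)) = 1/(5*(-207)/(-379)) = 1/(5*(-1/379)*(-207)) = 1/(1035/379) = 379/1035 ≈ 0.36618)
L - (-243 + b)**2 = 379/1035 - (-243 - 11)**2 = 379/1035 - 1*(-254)**2 = 379/1035 - 1*64516 = 379/1035 - 64516 = -66773681/1035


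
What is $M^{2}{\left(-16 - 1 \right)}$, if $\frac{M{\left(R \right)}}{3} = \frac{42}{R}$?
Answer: $\frac{15876}{289} \approx 54.934$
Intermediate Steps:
$M{\left(R \right)} = \frac{126}{R}$ ($M{\left(R \right)} = 3 \frac{42}{R} = \frac{126}{R}$)
$M^{2}{\left(-16 - 1 \right)} = \left(\frac{126}{-16 - 1}\right)^{2} = \left(\frac{126}{-17}\right)^{2} = \left(126 \left(- \frac{1}{17}\right)\right)^{2} = \left(- \frac{126}{17}\right)^{2} = \frac{15876}{289}$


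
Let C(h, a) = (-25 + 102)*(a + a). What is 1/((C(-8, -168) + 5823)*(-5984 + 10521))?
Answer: -1/90962313 ≈ -1.0994e-8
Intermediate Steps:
C(h, a) = 154*a (C(h, a) = 77*(2*a) = 154*a)
1/((C(-8, -168) + 5823)*(-5984 + 10521)) = 1/((154*(-168) + 5823)*(-5984 + 10521)) = 1/((-25872 + 5823)*4537) = 1/(-20049*4537) = 1/(-90962313) = -1/90962313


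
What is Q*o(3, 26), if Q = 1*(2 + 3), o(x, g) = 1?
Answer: 5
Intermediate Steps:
Q = 5 (Q = 1*5 = 5)
Q*o(3, 26) = 5*1 = 5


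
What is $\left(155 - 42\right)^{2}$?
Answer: $12769$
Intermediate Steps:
$\left(155 - 42\right)^{2} = 113^{2} = 12769$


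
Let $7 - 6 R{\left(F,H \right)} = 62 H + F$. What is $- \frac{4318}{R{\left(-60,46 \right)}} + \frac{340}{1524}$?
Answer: $\frac{10107673}{1061085} \approx 9.5258$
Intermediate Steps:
$R{\left(F,H \right)} = \frac{7}{6} - \frac{31 H}{3} - \frac{F}{6}$ ($R{\left(F,H \right)} = \frac{7}{6} - \frac{62 H + F}{6} = \frac{7}{6} - \frac{F + 62 H}{6} = \frac{7}{6} - \left(\frac{F}{6} + \frac{31 H}{3}\right) = \frac{7}{6} - \frac{31 H}{3} - \frac{F}{6}$)
$- \frac{4318}{R{\left(-60,46 \right)}} + \frac{340}{1524} = - \frac{4318}{\frac{7}{6} - \frac{1426}{3} - -10} + \frac{340}{1524} = - \frac{4318}{\frac{7}{6} - \frac{1426}{3} + 10} + 340 \cdot \frac{1}{1524} = - \frac{4318}{- \frac{2785}{6}} + \frac{85}{381} = \left(-4318\right) \left(- \frac{6}{2785}\right) + \frac{85}{381} = \frac{25908}{2785} + \frac{85}{381} = \frac{10107673}{1061085}$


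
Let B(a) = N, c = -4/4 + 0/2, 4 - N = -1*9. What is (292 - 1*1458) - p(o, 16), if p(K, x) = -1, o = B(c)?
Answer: -1165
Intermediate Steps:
N = 13 (N = 4 - (-1)*9 = 4 - 1*(-9) = 4 + 9 = 13)
c = -1 (c = -4*1/4 + 0*(1/2) = -1 + 0 = -1)
B(a) = 13
o = 13
(292 - 1*1458) - p(o, 16) = (292 - 1*1458) - 1*(-1) = (292 - 1458) + 1 = -1166 + 1 = -1165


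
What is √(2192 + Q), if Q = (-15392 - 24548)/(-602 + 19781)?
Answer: 2*√22375728017/6393 ≈ 46.797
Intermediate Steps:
Q = -39940/19179 ≈ -2.0825
√(2192 + Q) = √(2192 - 39940/19179) = √(42000428/19179) = 2*√22375728017/6393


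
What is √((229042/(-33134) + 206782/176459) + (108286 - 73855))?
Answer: 3*√32689635793035814720266/2923396253 ≈ 185.54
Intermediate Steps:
√((229042/(-33134) + 206782/176459) + (108286 - 73855)) = √((229042*(-1/33134) + 206782*(1/176459)) + 34431) = √((-114521/16567 + 206782/176459) + 34431) = √(-16782503745/2923396253 + 34431) = √(100638673883298/2923396253) = 3*√32689635793035814720266/2923396253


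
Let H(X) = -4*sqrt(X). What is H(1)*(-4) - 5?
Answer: 11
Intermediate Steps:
H(1)*(-4) - 5 = -4*sqrt(1)*(-4) - 5 = -4*1*(-4) - 5 = -4*(-4) - 5 = 16 - 5 = 11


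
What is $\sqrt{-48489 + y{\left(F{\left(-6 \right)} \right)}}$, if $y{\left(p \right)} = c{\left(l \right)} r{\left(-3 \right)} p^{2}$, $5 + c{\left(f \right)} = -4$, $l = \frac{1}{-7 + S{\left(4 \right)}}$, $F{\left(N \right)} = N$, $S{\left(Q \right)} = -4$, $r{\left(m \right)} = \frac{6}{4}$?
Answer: $5 i \sqrt{1959} \approx 221.3 i$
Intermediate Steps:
$r{\left(m \right)} = \frac{3}{2}$ ($r{\left(m \right)} = 6 \cdot \frac{1}{4} = \frac{3}{2}$)
$l = - \frac{1}{11}$ ($l = \frac{1}{-7 - 4} = \frac{1}{-11} = - \frac{1}{11} \approx -0.090909$)
$c{\left(f \right)} = -9$ ($c{\left(f \right)} = -5 - 4 = -9$)
$y{\left(p \right)} = - \frac{27 p^{2}}{2}$ ($y{\left(p \right)} = - 9 \frac{3 p^{2}}{2} = - \frac{27 p^{2}}{2}$)
$\sqrt{-48489 + y{\left(F{\left(-6 \right)} \right)}} = \sqrt{-48489 - \frac{27 \left(-6\right)^{2}}{2}} = \sqrt{-48489 - 486} = \sqrt{-48975} = 5 i \sqrt{1959}$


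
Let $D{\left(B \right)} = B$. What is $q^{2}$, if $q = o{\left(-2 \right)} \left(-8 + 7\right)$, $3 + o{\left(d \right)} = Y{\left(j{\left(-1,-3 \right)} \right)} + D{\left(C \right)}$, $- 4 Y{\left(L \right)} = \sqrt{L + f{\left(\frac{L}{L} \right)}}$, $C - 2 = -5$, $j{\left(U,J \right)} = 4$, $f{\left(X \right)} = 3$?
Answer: $\frac{\left(24 + \sqrt{7}\right)^{2}}{16} \approx 44.375$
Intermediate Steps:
$C = -3$ ($C = 2 - 5 = -3$)
$Y{\left(L \right)} = - \frac{\sqrt{3 + L}}{4}$ ($Y{\left(L \right)} = - \frac{\sqrt{L + 3}}{4} = - \frac{\sqrt{3 + L}}{4}$)
$o{\left(d \right)} = -6 - \frac{\sqrt{7}}{4}$ ($o{\left(d \right)} = -3 - \left(3 + \frac{\sqrt{3 + 4}}{4}\right) = -3 - \left(3 + \frac{\sqrt{7}}{4}\right) = -6 - \frac{\sqrt{7}}{4}$)
$q = 6 + \frac{\sqrt{7}}{4}$ ($q = \left(-6 - \frac{\sqrt{7}}{4}\right) \left(-8 + 7\right) = \left(-6 - \frac{\sqrt{7}}{4}\right) \left(-1\right) = 6 + \frac{\sqrt{7}}{4} \approx 6.6614$)
$q^{2} = \left(6 + \frac{\sqrt{7}}{4}\right)^{2}$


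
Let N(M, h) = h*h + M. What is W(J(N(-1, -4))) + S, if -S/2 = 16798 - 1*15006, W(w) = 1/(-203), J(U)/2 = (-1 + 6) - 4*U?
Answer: -727553/203 ≈ -3584.0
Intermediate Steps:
N(M, h) = M + h² (N(M, h) = h² + M = M + h²)
J(U) = 10 - 8*U (J(U) = 2*((-1 + 6) - 4*U) = 2*(5 - 4*U) = 10 - 8*U)
W(w) = -1/203
S = -3584 (S = -2*(16798 - 1*15006) = -2*(16798 - 15006) = -2*1792 = -3584)
W(J(N(-1, -4))) + S = -1/203 - 3584 = -727553/203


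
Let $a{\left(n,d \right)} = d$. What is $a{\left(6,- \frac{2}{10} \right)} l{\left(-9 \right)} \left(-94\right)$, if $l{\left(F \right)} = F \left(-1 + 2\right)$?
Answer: $- \frac{846}{5} \approx -169.2$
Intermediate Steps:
$l{\left(F \right)} = F$ ($l{\left(F \right)} = F 1 = F$)
$a{\left(6,- \frac{2}{10} \right)} l{\left(-9 \right)} \left(-94\right) = - \frac{2}{10} \left(-9\right) \left(-94\right) = \left(-2\right) \frac{1}{10} \left(-9\right) \left(-94\right) = \left(- \frac{1}{5}\right) \left(-9\right) \left(-94\right) = \frac{9}{5} \left(-94\right) = - \frac{846}{5}$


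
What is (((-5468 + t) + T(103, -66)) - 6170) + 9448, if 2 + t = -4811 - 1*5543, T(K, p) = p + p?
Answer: -12678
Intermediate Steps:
T(K, p) = 2*p
t = -10356 (t = -2 + (-4811 - 1*5543) = -2 + (-4811 - 5543) = -2 - 10354 = -10356)
(((-5468 + t) + T(103, -66)) - 6170) + 9448 = (((-5468 - 10356) + 2*(-66)) - 6170) + 9448 = ((-15824 - 132) - 6170) + 9448 = (-15956 - 6170) + 9448 = -22126 + 9448 = -12678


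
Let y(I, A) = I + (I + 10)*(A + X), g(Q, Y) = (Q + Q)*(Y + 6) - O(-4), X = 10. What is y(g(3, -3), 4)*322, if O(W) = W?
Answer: 151340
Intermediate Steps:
g(Q, Y) = 4 + 2*Q*(6 + Y) (g(Q, Y) = (Q + Q)*(Y + 6) - 1*(-4) = (2*Q)*(6 + Y) + 4 = 2*Q*(6 + Y) + 4 = 4 + 2*Q*(6 + Y))
y(I, A) = I + (10 + A)*(10 + I) (y(I, A) = I + (I + 10)*(A + 10) = I + (10 + I)*(10 + A) = I + (10 + A)*(10 + I))
y(g(3, -3), 4)*322 = (100 + 10*4 + 11*(4 + 12*3 + 2*3*(-3)) + 4*(4 + 12*3 + 2*3*(-3)))*322 = (100 + 40 + 11*(4 + 36 - 18) + 4*(4 + 36 - 18))*322 = (100 + 40 + 11*22 + 4*22)*322 = (100 + 40 + 242 + 88)*322 = 470*322 = 151340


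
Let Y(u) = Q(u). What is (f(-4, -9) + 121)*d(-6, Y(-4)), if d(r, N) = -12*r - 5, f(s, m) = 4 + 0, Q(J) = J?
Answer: 8375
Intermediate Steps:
Y(u) = u
f(s, m) = 4
d(r, N) = -5 - 12*r
(f(-4, -9) + 121)*d(-6, Y(-4)) = (4 + 121)*(-5 - 12*(-6)) = 125*(-5 + 72) = 125*67 = 8375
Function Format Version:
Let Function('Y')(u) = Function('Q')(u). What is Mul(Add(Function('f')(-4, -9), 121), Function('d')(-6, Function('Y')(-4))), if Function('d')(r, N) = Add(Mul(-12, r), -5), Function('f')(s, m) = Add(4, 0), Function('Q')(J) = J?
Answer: 8375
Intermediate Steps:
Function('Y')(u) = u
Function('f')(s, m) = 4
Function('d')(r, N) = Add(-5, Mul(-12, r))
Mul(Add(Function('f')(-4, -9), 121), Function('d')(-6, Function('Y')(-4))) = Mul(Add(4, 121), Add(-5, Mul(-12, -6))) = Mul(125, Add(-5, 72)) = Mul(125, 67) = 8375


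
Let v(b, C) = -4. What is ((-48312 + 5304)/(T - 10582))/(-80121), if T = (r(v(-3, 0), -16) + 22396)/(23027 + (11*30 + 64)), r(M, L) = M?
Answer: -55960576/1103082025235 ≈ -5.0731e-5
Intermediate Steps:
T = 7464/7807 (T = (-4 + 22396)/(23027 + (11*30 + 64)) = 22392/(23027 + (330 + 64)) = 22392/(23027 + 394) = 22392/23421 = 22392*(1/23421) = 7464/7807 ≈ 0.95607)
((-48312 + 5304)/(T - 10582))/(-80121) = ((-48312 + 5304)/(7464/7807 - 10582))/(-80121) = -43008/(-82606210/7807)*(-1/80121) = -43008*(-7807/82606210)*(-1/80121) = (167881728/41303105)*(-1/80121) = -55960576/1103082025235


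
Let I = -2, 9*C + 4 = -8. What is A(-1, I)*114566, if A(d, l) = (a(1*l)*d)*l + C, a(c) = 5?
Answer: 2978716/3 ≈ 9.9291e+5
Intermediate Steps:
C = -4/3 (C = -4/9 + (⅑)*(-8) = -4/9 - 8/9 = -4/3 ≈ -1.3333)
A(d, l) = -4/3 + 5*d*l (A(d, l) = (5*d)*l - 4/3 = 5*d*l - 4/3 = -4/3 + 5*d*l)
A(-1, I)*114566 = (-4/3 + 5*(-1)*(-2))*114566 = (-4/3 + 10)*114566 = (26/3)*114566 = 2978716/3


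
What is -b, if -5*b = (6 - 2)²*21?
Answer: 336/5 ≈ 67.200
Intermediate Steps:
b = -336/5 (b = -(6 - 2)²*21/5 = -4²*21/5 = -16*21/5 = -⅕*336 = -336/5 ≈ -67.200)
-b = -1*(-336/5) = 336/5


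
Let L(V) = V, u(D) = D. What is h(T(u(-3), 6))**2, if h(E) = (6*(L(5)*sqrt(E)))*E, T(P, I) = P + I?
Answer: 24300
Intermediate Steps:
T(P, I) = I + P
h(E) = 30*E**(3/2) (h(E) = (6*(5*sqrt(E)))*E = (30*sqrt(E))*E = 30*E**(3/2))
h(T(u(-3), 6))**2 = (30*(6 - 3)**(3/2))**2 = (30*3**(3/2))**2 = (30*(3*sqrt(3)))**2 = (90*sqrt(3))**2 = 24300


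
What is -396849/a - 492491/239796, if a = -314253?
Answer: -245283833/310109516 ≈ -0.79096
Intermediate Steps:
-396849/a - 492491/239796 = -396849/(-314253) - 492491/239796 = -396849*(-1/314253) - 492491*1/239796 = 132283/104751 - 492491/239796 = -245283833/310109516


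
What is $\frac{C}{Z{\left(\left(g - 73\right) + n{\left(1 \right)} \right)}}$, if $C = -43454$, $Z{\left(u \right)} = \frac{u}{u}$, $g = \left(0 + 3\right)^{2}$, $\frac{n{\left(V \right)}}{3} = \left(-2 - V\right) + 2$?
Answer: $-43454$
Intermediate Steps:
$n{\left(V \right)} = - 3 V$ ($n{\left(V \right)} = 3 \left(\left(-2 - V\right) + 2\right) = 3 \left(- V\right) = - 3 V$)
$g = 9$ ($g = 3^{2} = 9$)
$Z{\left(u \right)} = 1$
$\frac{C}{Z{\left(\left(g - 73\right) + n{\left(1 \right)} \right)}} = - \frac{43454}{1} = \left(-43454\right) 1 = -43454$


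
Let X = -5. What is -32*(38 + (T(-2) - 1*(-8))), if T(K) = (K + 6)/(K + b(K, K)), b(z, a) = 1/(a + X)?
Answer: -21184/15 ≈ -1412.3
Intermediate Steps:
b(z, a) = 1/(-5 + a) (b(z, a) = 1/(a - 5) = 1/(-5 + a))
T(K) = (6 + K)/(K + 1/(-5 + K)) (T(K) = (K + 6)/(K + 1/(-5 + K)) = (6 + K)/(K + 1/(-5 + K)))
-32*(38 + (T(-2) - 1*(-8))) = -32*(38 + ((-5 - 2)*(6 - 2)/(1 - 2*(-5 - 2)) - 1*(-8))) = -32*(38 + (-7*4/(1 - 2*(-7)) + 8)) = -32*(38 + (-7*4/(1 + 14) + 8)) = -32*(38 + (-7*4/15 + 8)) = -32*(38 + ((1/15)*(-7)*4 + 8)) = -32*(38 + (-28/15 + 8)) = -32*(38 + 92/15) = -32*662/15 = -21184/15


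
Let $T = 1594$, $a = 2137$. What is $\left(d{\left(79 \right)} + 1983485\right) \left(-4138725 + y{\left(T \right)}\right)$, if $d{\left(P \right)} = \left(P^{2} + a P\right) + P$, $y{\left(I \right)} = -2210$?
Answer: $-8938738237180$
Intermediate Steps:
$d{\left(P \right)} = P^{2} + 2138 P$ ($d{\left(P \right)} = \left(P^{2} + 2137 P\right) + P = P^{2} + 2138 P$)
$\left(d{\left(79 \right)} + 1983485\right) \left(-4138725 + y{\left(T \right)}\right) = \left(79 \left(2138 + 79\right) + 1983485\right) \left(-4138725 - 2210\right) = \left(79 \cdot 2217 + 1983485\right) \left(-4140935\right) = \left(175143 + 1983485\right) \left(-4140935\right) = 2158628 \left(-4140935\right) = -8938738237180$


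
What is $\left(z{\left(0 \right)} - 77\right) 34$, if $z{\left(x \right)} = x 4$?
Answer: $-2618$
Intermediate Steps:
$z{\left(x \right)} = 4 x$
$\left(z{\left(0 \right)} - 77\right) 34 = \left(4 \cdot 0 - 77\right) 34 = \left(0 - 77\right) 34 = \left(-77\right) 34 = -2618$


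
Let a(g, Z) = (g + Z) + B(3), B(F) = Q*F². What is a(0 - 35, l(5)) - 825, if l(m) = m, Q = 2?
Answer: -837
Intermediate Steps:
B(F) = 2*F²
a(g, Z) = 18 + Z + g (a(g, Z) = (g + Z) + 2*3² = (Z + g) + 2*9 = (Z + g) + 18 = 18 + Z + g)
a(0 - 35, l(5)) - 825 = (18 + 5 + (0 - 35)) - 825 = (18 + 5 - 35) - 825 = -12 - 825 = -837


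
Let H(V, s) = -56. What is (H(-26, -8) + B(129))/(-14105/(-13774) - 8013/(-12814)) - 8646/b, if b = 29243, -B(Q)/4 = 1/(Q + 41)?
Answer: -6198120830769524/180901330182115 ≈ -34.262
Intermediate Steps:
B(Q) = -4/(41 + Q) (B(Q) = -4/(Q + 41) = -4/(41 + Q))
(H(-26, -8) + B(129))/(-14105/(-13774) - 8013/(-12814)) - 8646/b = (-56 - 4/(41 + 129))/(-14105/(-13774) - 8013/(-12814)) - 8646/29243 = (-56 - 4/170)/(-14105*(-1/13774) - 8013*(-1/12814)) - 8646*1/29243 = (-56 - 4*1/170)/(14105/13774 + 8013/12814) - 8646/29243 = (-56 - 2/85)/(72778133/44125009) - 8646/29243 = -4762/85*44125009/72778133 - 8646/29243 = -210123292858/6186141305 - 8646/29243 = -6198120830769524/180901330182115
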